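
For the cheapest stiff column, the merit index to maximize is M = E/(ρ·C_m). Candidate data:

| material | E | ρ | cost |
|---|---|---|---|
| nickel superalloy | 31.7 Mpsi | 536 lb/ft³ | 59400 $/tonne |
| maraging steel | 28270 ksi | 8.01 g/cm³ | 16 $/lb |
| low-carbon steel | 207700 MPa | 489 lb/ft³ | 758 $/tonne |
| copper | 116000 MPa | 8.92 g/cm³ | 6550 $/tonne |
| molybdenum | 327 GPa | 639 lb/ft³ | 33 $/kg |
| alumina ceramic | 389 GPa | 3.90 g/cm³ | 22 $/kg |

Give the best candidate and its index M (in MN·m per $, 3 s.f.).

Convert each candidate to consistent units, then evaluate M:
  nickel superalloy: E = 218.6 GPa, ρ = 8586 kg/m³, cost = 59.40 $/kg
  maraging steel: E = 194.9 GPa, ρ = 8010 kg/m³, cost = 35.27 $/kg
  low-carbon steel: E = 207.7 GPa, ρ = 7833 kg/m³, cost = 0.7580 $/kg
  copper: E = 116.0 GPa, ρ = 8920 kg/m³, cost = 6.550 $/kg
  molybdenum: E = 327.0 GPa, ρ = 10240 kg/m³, cost = 33.00 $/kg
  alumina ceramic: E = 389.0 GPa, ρ = 3900 kg/m³, cost = 22.00 $/kg
  low-carbon steel: M = 35.0 MN·m per $
  alumina ceramic: M = 4.53 MN·m per $
  copper: M = 1.99 MN·m per $
  molybdenum: M = 0.968 MN·m per $
  maraging steel: M = 0.690 MN·m per $
  nickel superalloy: M = 0.429 MN·m per $
The maximum is for low-carbon steel.

low-carbon steel, M = 35.0 MN·m per $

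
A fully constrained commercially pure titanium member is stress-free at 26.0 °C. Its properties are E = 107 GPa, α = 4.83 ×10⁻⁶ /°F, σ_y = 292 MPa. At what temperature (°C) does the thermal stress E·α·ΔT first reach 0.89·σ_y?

α = 4.83×10⁻⁶/°F × 9/5 = 8.69×10⁻⁶/K.
E·α·ΔT = 259.9 MPa ⇒ ΔT = 259.9 / (107.0×10³ × 8.69×10⁻⁶) = 279.4 K.
T = 26.0 + 279.4 = 305.4 °C.

305 °C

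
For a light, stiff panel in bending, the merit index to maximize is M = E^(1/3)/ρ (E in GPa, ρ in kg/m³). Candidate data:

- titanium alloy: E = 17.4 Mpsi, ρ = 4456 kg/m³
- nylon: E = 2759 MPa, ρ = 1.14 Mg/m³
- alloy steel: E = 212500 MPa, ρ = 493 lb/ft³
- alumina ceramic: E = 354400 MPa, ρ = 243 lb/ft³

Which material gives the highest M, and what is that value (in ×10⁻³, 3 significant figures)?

Convert each candidate to consistent units, then evaluate M:
  titanium alloy: E = 120.0 GPa, ρ = 4456 kg/m³
  nylon: E = 2.759 GPa, ρ = 1140 kg/m³
  alloy steel: E = 212.5 GPa, ρ = 7897 kg/m³
  alumina ceramic: E = 354.4 GPa, ρ = 3892 kg/m³
  alumina ceramic: M = 1.82×10⁻³
  nylon: M = 1.23×10⁻³
  titanium alloy: M = 1.11×10⁻³
  alloy steel: M = 0.756×10⁻³
The maximum is for alumina ceramic.

alumina ceramic, M = 1.82×10⁻³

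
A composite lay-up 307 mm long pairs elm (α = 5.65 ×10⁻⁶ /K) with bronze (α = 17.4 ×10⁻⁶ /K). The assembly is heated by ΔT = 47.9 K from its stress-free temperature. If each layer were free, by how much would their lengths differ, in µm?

Δα = |5.65 − 17.4|×10⁻⁶/K = 11.7×10⁻⁶/K.
ΔL_mismatch = Δα·L·ΔT = 11.7×10⁻⁶ × 307.0 mm × 47.9 K = 173 µm.

173 µm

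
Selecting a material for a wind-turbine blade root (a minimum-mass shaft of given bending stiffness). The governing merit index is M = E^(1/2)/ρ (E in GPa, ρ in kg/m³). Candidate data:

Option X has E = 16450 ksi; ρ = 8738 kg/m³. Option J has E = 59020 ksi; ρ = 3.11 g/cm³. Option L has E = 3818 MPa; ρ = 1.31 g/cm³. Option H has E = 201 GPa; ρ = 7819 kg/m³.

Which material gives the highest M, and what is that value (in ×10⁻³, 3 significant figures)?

After converting to SI:
  option X: E = 113.4 GPa, ρ = 8738 kg/m³
  option J: E = 406.9 GPa, ρ = 3110 kg/m³
  option L: E = 3.818 GPa, ρ = 1310 kg/m³
  option H: E = 201.0 GPa, ρ = 7819 kg/m³
  option J: M = 6.49×10⁻³
  option H: M = 1.81×10⁻³
  option L: M = 1.49×10⁻³
  option X: M = 1.22×10⁻³
The maximum is for option J.

option J, M = 6.49×10⁻³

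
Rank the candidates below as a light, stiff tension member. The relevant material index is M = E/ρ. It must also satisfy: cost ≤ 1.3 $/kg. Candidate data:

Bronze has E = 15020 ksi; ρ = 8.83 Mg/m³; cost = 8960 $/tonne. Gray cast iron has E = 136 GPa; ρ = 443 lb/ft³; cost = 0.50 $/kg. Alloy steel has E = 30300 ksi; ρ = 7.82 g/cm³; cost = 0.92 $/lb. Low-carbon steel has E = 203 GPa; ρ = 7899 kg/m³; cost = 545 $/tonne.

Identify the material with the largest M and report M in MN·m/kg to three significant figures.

Screen on constraints: cost ≤ 1.3 $/kg. Survivors: gray cast iron, low-carbon steel.
After converting to SI:
  gray cast iron: E = 136.0 GPa, ρ = 7096 kg/m³
  low-carbon steel: E = 203.0 GPa, ρ = 7899 kg/m³
  low-carbon steel: M = 25.7 MN·m/kg
  gray cast iron: M = 19.2 MN·m/kg
The maximum is for low-carbon steel.

low-carbon steel, M = 25.7 MN·m/kg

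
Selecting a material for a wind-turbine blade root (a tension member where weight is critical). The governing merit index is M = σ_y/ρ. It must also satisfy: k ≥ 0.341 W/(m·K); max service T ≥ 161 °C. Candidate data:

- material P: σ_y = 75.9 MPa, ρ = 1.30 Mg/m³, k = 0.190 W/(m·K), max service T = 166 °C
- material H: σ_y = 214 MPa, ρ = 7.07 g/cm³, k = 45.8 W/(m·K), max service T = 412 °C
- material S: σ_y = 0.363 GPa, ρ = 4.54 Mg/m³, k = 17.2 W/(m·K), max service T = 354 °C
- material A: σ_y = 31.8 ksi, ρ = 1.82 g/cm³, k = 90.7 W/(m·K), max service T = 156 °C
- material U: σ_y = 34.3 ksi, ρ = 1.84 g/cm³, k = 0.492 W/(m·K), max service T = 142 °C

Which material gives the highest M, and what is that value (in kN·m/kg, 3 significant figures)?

material S, M = 80.0 kN·m/kg

Screen on constraints: k ≥ 0.341 W/(m·K); max service T ≥ 161 °C. Survivors: material H, material S.
Normalizing units and computing the index:
  material H: σ_y = 214.0 MPa, ρ = 7070 kg/m³
  material S: σ_y = 363.0 MPa, ρ = 4540 kg/m³
  material S: M = 80.0 kN·m/kg
  material H: M = 30.3 kN·m/kg
Material S ranks first.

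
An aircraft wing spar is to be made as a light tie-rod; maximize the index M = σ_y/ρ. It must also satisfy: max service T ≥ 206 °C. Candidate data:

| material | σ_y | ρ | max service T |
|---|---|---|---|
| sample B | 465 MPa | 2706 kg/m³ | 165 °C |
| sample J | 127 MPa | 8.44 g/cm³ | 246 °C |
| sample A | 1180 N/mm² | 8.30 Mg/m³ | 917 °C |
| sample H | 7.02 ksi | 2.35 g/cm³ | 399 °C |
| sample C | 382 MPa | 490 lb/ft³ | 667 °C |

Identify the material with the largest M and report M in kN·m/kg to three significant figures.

Screen on constraints: max service T ≥ 206 °C. Survivors: sample J, sample A, sample H, sample C.
Normalizing units and computing the index:
  sample J: σ_y = 127.0 MPa, ρ = 8440 kg/m³
  sample A: σ_y = 1180 MPa, ρ = 8300 kg/m³
  sample H: σ_y = 48.40 MPa, ρ = 2350 kg/m³
  sample C: σ_y = 382.0 MPa, ρ = 7849 kg/m³
  sample A: M = 142 kN·m/kg
  sample C: M = 48.7 kN·m/kg
  sample H: M = 20.6 kN·m/kg
  sample J: M = 15.0 kN·m/kg
Highest index: sample A.

sample A, M = 142 kN·m/kg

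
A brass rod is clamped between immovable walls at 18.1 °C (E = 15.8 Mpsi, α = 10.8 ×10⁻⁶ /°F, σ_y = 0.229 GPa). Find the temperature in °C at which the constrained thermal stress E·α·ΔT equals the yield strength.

126 °C

E = 15.8 Mpsi = 108.9 GPa.
α = 10.8×10⁻⁶/°F × 9/5 = 19.4×10⁻⁶/K.
σ_y = 0.229 GPa = 229.0 MPa.
E·α·ΔT = 229.0 MPa ⇒ ΔT = 229.0 / (108.9×10³ × 19.4×10⁻⁶) = 108.1 K.
T = 18.1 + 108.1 = 126.2 °C.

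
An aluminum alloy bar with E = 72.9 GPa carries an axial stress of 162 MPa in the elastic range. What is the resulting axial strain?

ε = σ/E = 162 / 72900 = 2.22×10⁻³.

2.22×10⁻³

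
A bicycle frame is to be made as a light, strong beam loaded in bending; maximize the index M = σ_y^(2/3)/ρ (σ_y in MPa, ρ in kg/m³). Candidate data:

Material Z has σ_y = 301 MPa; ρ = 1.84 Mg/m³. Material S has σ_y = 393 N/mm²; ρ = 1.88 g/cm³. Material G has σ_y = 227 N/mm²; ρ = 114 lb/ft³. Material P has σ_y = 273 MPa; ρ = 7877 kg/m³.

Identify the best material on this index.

Putting every candidate on a common basis:
  material Z: σ_y = 301.0 MPa, ρ = 1840 kg/m³
  material S: σ_y = 393.0 MPa, ρ = 1880 kg/m³
  material G: σ_y = 227.0 MPa, ρ = 1826 kg/m³
  material P: σ_y = 273.0 MPa, ρ = 7877 kg/m³
  material S: M = 28.5×10⁻³
  material Z: M = 24.4×10⁻³
  material G: M = 20.4×10⁻³
  material P: M = 5.34×10⁻³
Highest index: material S.

material S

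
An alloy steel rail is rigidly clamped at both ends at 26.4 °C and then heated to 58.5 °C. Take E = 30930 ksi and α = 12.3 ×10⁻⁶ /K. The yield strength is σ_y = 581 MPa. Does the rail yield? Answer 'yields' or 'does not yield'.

E = 30930 ksi = 213.3 GPa.
ΔT = 32.10 K. Constrained thermal stress σ = E·α·ΔT = 213.3×10³ MPa × 12.3×10⁻⁶ × 32.10 = 84.2 MPa (compressive).
Compare to σ_y = 581 MPa: σ < σ_y, so it does not yield.

does not yield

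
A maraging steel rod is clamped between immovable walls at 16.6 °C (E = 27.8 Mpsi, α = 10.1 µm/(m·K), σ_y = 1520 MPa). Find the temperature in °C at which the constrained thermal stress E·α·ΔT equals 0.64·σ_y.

519 °C

E = 27.8 Mpsi = 191.7 GPa.
E·α·ΔT = 972.8 MPa ⇒ ΔT = 972.8 / (191.7×10³ × 10.1×10⁻⁶) = 502.5 K.
T = 16.6 + 502.5 = 519.1 °C.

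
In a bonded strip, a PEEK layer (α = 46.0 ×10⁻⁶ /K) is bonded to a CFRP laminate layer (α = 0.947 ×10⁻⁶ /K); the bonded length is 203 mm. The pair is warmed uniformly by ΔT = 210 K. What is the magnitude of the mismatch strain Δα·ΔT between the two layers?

Δα = |46.0 − 0.947|×10⁻⁶/K = 45.1×10⁻⁶/K.
Mismatch strain = Δα·ΔT = 45.1×10⁻⁶ × 210.0 = 9.46×10⁻³.

9.46×10⁻³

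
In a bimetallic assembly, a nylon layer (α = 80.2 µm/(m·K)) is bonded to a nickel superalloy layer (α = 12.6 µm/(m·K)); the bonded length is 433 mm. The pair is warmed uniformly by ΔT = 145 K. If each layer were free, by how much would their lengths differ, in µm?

4240 µm

Δα = |80.2 − 12.6|×10⁻⁶/K = 67.6×10⁻⁶/K.
ΔL_mismatch = Δα·L·ΔT = 67.6×10⁻⁶ × 433.0 mm × 145.0 K = 4240 µm.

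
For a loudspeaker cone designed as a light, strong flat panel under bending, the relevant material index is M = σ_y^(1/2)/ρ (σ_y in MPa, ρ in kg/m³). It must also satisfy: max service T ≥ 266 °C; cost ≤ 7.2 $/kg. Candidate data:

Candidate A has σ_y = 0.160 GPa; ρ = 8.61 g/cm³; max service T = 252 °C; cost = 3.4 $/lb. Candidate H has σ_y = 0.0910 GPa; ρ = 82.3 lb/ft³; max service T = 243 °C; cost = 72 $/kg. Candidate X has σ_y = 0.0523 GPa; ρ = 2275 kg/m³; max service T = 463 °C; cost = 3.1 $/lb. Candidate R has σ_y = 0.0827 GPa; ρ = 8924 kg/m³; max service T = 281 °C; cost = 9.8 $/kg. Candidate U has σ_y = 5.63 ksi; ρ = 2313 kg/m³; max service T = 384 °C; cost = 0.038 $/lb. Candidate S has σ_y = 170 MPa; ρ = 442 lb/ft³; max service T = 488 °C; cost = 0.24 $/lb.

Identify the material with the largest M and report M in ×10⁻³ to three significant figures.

candidate X, M = 3.18×10⁻³

Screen on constraints: max service T ≥ 266 °C; cost ≤ 7.2 $/kg. Survivors: candidate X, candidate U, candidate S.
In SI units:
  candidate X: σ_y = 52.30 MPa, ρ = 2275 kg/m³
  candidate U: σ_y = 38.82 MPa, ρ = 2313 kg/m³
  candidate S: σ_y = 170.0 MPa, ρ = 7080 kg/m³
  candidate X: M = 3.18×10⁻³
  candidate U: M = 2.69×10⁻³
  candidate S: M = 1.84×10⁻³
Highest index: candidate X.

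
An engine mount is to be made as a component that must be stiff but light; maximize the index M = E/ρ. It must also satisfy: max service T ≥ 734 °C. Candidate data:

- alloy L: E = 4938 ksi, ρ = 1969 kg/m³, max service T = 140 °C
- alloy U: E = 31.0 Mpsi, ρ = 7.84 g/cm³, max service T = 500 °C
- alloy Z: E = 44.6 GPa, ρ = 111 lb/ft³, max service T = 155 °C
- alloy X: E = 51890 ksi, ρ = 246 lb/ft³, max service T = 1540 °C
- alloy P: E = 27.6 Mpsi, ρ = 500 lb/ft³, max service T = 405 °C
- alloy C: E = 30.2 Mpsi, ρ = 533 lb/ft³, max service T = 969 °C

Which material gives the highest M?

Screen on constraints: max service T ≥ 734 °C. Survivors: alloy X, alloy C.
In SI units:
  alloy X: E = 357.8 GPa, ρ = 3941 kg/m³
  alloy C: E = 208.2 GPa, ρ = 8538 kg/m³
  alloy X: M = 90.8 MN·m/kg
  alloy C: M = 24.4 MN·m/kg
Alloy X has the largest M.

alloy X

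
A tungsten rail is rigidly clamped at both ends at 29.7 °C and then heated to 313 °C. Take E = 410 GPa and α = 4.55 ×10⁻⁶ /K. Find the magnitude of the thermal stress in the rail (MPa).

ΔT = 283.3 K. Constrained thermal stress σ = E·α·ΔT = 410.0×10³ MPa × 4.55×10⁻⁶ × 283.3 = 528 MPa (compressive).

528 MPa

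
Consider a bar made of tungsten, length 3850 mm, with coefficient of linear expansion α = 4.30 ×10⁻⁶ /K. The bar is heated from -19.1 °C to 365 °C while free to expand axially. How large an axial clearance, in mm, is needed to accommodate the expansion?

ΔT = 365 − (-19.1) = 384.1 K.
ΔL = α·L₀·ΔT = 4.30×10⁻⁶ × 3850 mm × 384.1 K = 6.36 mm.

6.36 mm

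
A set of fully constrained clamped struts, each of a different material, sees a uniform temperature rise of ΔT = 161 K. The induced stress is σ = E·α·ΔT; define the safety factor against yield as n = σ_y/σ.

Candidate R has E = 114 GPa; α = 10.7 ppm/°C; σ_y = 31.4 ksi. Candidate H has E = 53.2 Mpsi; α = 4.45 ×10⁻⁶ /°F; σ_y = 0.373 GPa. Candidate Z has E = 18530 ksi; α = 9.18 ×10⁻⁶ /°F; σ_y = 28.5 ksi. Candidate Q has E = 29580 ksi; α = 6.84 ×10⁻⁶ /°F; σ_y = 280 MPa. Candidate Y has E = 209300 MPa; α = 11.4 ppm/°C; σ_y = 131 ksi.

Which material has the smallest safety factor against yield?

Converting E to GPa, α to ×10⁻⁶/K, σ_y to MPa, then σ and n for each:
  candidate R: E = 114.0, α = 10.7, σ_y = 216.5 → σ = 196 MPa, n = 1.10
  candidate H: E = 366.8, α = 8.01, σ_y = 373.0 → σ = 473 MPa, n = 0.789
  candidate Z: E = 127.8, α = 16.5, σ_y = 196.5 → σ = 340 MPa, n = 0.578
  candidate Q: E = 203.9, α = 12.3, σ_y = 280.0 → σ = 404 MPa, n = 0.693
  candidate Y: E = 209.3, α = 11.4, σ_y = 903.2 → σ = 384 MPa, n = 2.35
The minimum is candidate Z at n = 0.578.

candidate Z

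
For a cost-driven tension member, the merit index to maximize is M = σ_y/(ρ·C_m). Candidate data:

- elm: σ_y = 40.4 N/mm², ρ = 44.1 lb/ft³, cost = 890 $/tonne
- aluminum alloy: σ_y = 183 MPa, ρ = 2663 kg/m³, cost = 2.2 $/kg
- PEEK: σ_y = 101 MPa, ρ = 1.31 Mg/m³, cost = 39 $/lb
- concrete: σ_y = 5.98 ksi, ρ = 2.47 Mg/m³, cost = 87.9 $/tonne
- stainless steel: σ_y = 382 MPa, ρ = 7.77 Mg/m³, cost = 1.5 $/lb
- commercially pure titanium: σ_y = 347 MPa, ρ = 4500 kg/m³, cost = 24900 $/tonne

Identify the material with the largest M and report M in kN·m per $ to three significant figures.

concrete, M = 190 kN·m per $

Normalizing units and computing the index:
  elm: σ_y = 40.40 MPa, ρ = 706.4 kg/m³, cost = 0.8900 $/kg
  aluminum alloy: σ_y = 183.0 MPa, ρ = 2663 kg/m³, cost = 2.200 $/kg
  PEEK: σ_y = 101.0 MPa, ρ = 1310 kg/m³, cost = 85.98 $/kg
  concrete: σ_y = 41.23 MPa, ρ = 2470 kg/m³, cost = 0.08790 $/kg
  stainless steel: σ_y = 382.0 MPa, ρ = 7770 kg/m³, cost = 3.307 $/kg
  commercially pure titanium: σ_y = 347.0 MPa, ρ = 4500 kg/m³, cost = 24.90 $/kg
  concrete: M = 190 kN·m per $
  elm: M = 64.3 kN·m per $
  aluminum alloy: M = 31.2 kN·m per $
  stainless steel: M = 14.9 kN·m per $
  commercially pure titanium: M = 3.10 kN·m per $
  PEEK: M = 0.897 kN·m per $
The maximum is for concrete.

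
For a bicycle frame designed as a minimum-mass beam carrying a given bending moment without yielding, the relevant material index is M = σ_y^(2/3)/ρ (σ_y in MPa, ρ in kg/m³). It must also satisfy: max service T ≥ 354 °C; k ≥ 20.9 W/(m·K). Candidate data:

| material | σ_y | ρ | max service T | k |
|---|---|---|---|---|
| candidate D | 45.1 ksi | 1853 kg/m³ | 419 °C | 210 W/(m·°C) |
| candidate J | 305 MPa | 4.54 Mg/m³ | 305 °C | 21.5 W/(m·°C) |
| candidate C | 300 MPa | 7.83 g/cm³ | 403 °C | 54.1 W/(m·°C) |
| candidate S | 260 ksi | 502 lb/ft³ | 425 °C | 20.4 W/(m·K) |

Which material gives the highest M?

candidate D

Screen on constraints: max service T ≥ 354 °C; k ≥ 20.9 W/(m·K). Survivors: candidate D, candidate C.
Convert each candidate to consistent units, then evaluate M:
  candidate D: σ_y = 311.0 MPa, ρ = 1853 kg/m³
  candidate C: σ_y = 300.0 MPa, ρ = 7830 kg/m³
  candidate D: M = 24.8×10⁻³
  candidate C: M = 5.72×10⁻³
Candidate D ranks first.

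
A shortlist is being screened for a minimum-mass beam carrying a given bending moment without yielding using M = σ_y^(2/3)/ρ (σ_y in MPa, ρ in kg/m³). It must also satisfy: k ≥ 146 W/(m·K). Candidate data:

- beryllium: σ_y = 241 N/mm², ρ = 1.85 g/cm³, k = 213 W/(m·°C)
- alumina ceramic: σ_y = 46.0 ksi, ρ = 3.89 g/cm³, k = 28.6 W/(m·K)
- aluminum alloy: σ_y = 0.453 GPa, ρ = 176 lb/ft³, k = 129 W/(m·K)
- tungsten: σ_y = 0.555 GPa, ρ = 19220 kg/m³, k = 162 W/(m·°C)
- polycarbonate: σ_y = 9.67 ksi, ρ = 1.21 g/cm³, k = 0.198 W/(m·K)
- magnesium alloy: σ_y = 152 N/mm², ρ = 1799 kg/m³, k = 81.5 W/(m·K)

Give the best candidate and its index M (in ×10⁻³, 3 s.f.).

beryllium, M = 20.9×10⁻³

Screen on constraints: k ≥ 146 W/(m·K). Survivors: beryllium, tungsten.
In SI units:
  beryllium: σ_y = 241.0 MPa, ρ = 1850 kg/m³
  tungsten: σ_y = 555.0 MPa, ρ = 19220 kg/m³
  beryllium: M = 20.9×10⁻³
  tungsten: M = 3.51×10⁻³
Highest index: beryllium.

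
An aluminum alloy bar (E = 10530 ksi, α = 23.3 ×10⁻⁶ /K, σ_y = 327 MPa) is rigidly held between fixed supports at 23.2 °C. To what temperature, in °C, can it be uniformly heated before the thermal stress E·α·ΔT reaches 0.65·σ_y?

149 °C

E = 10530 ksi = 72.60 GPa.
E·α·ΔT = 212.6 MPa ⇒ ΔT = 212.6 / (72.60×10³ × 23.3×10⁻⁶) = 125.6 K.
T = 23.2 + 125.6 = 148.8 °C.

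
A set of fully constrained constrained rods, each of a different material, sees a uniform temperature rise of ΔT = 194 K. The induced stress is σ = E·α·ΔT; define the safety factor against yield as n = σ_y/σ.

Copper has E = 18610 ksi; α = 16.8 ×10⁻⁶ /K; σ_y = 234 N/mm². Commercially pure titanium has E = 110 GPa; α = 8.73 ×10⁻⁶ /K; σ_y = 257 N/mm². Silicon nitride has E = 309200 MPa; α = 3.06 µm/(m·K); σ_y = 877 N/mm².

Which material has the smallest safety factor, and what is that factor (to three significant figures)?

In consistent units (E in GPa, α in ×10⁻⁶/K, σ_y in MPa):
  copper: E = 128.3, α = 16.8, σ_y = 234.0 → σ = 418 MPa, n = 0.560
  commercially pure titanium: E = 110.0, α = 8.73, σ_y = 257.0 → σ = 186 MPa, n = 1.38
  silicon nitride: E = 309.2, α = 3.06, σ_y = 877.0 → σ = 184 MPa, n = 4.78
Smallest n: copper with n = 0.560.

copper, n = 0.560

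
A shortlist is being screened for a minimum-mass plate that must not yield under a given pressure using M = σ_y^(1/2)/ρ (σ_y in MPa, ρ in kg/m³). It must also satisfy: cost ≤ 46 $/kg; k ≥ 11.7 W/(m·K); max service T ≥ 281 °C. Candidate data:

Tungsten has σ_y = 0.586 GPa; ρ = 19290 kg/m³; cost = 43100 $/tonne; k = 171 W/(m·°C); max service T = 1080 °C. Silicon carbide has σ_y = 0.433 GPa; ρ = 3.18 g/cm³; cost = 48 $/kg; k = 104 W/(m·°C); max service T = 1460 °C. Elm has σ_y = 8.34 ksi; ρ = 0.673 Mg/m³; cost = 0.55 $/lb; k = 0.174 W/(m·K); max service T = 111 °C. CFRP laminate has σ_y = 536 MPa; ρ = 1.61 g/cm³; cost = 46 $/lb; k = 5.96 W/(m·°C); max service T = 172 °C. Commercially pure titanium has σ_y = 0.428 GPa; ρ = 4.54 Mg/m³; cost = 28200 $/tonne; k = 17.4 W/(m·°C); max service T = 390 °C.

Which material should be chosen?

commercially pure titanium

Screen on constraints: cost ≤ 46 $/kg; k ≥ 11.7 W/(m·K); max service T ≥ 281 °C. Survivors: tungsten, commercially pure titanium.
After converting to SI:
  tungsten: σ_y = 586.0 MPa, ρ = 19290 kg/m³
  commercially pure titanium: σ_y = 428.0 MPa, ρ = 4540 kg/m³
  commercially pure titanium: M = 4.56×10⁻³
  tungsten: M = 1.25×10⁻³
The maximum is for commercially pure titanium.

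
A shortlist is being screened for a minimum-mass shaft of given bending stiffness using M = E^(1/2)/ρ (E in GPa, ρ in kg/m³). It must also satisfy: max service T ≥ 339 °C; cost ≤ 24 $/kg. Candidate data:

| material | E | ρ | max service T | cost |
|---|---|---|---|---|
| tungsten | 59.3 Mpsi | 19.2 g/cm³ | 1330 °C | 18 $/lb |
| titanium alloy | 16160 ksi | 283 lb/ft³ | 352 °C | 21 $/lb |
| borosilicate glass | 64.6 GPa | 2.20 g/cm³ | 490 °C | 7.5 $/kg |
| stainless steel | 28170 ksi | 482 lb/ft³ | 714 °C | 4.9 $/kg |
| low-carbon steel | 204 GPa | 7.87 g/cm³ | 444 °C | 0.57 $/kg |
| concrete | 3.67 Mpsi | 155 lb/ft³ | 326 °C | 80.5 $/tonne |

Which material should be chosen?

borosilicate glass

Screen on constraints: max service T ≥ 339 °C; cost ≤ 24 $/kg. Survivors: borosilicate glass, stainless steel, low-carbon steel.
Convert each candidate to consistent units, then evaluate M:
  borosilicate glass: E = 64.60 GPa, ρ = 2200 kg/m³
  stainless steel: E = 194.2 GPa, ρ = 7721 kg/m³
  low-carbon steel: E = 204.0 GPa, ρ = 7870 kg/m³
  borosilicate glass: M = 3.65×10⁻³
  low-carbon steel: M = 1.81×10⁻³
  stainless steel: M = 1.81×10⁻³
The maximum is for borosilicate glass.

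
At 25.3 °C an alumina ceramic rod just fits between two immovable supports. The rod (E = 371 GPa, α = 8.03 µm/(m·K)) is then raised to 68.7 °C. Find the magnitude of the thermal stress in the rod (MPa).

ΔT = 43.40 K. Constrained thermal stress σ = E·α·ΔT = 371.0×10³ MPa × 8.03×10⁻⁶ × 43.40 = 129 MPa (compressive).

129 MPa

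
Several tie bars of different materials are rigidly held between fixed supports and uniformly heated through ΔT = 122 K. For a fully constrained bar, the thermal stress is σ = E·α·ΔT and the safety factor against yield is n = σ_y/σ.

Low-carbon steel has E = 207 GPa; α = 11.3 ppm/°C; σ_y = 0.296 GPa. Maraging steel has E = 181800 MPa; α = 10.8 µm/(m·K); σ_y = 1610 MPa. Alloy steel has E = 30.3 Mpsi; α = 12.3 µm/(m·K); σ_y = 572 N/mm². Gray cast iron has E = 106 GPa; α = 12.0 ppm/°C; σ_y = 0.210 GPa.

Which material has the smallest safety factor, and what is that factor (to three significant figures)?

low-carbon steel, n = 1.04

Converting E to GPa, α to ×10⁻⁶/K, σ_y to MPa, then σ and n for each:
  low-carbon steel: E = 207.0, α = 11.3, σ_y = 296.0 → σ = 285 MPa, n = 1.04
  maraging steel: E = 181.8, α = 10.8, σ_y = 1610 → σ = 240 MPa, n = 6.72
  alloy steel: E = 208.9, α = 12.3, σ_y = 572.0 → σ = 313 MPa, n = 1.82
  gray cast iron: E = 106.0, α = 12.0, σ_y = 210.0 → σ = 155 MPa, n = 1.35
The minimum is low-carbon steel at n = 1.04.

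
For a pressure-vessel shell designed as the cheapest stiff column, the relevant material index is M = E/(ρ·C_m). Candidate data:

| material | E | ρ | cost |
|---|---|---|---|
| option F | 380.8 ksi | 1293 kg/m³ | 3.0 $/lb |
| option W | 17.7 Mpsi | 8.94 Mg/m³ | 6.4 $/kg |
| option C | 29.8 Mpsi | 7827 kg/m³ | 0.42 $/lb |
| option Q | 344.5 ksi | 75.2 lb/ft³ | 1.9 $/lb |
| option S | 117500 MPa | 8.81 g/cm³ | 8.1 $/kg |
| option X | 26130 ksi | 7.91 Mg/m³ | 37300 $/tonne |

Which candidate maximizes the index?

option C

Putting every candidate on a common basis:
  option F: E = 2.626 GPa, ρ = 1293 kg/m³, cost = 6.614 $/kg
  option W: E = 122.0 GPa, ρ = 8940 kg/m³, cost = 6.400 $/kg
  option C: E = 205.5 GPa, ρ = 7827 kg/m³, cost = 0.9259 $/kg
  option Q: E = 2.375 GPa, ρ = 1205 kg/m³, cost = 4.189 $/kg
  option S: E = 117.5 GPa, ρ = 8810 kg/m³, cost = 8.100 $/kg
  option X: E = 180.2 GPa, ρ = 7910 kg/m³, cost = 37.30 $/kg
  option C: M = 28.4 MN·m per $
  option W: M = 2.13 MN·m per $
  option S: M = 1.65 MN·m per $
  option X: M = 0.611 MN·m per $
  option Q: M = 0.471 MN·m per $
  option F: M = 0.307 MN·m per $
Option C has the largest M.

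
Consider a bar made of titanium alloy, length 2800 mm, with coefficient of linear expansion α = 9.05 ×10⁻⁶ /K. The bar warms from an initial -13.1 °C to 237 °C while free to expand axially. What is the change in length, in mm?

6.34 mm

ΔT = 237 − (-13.1) = 250.1 K.
ΔL = α·L₀·ΔT = 9.05×10⁻⁶ × 2800 mm × 250.1 K = 6.34 mm.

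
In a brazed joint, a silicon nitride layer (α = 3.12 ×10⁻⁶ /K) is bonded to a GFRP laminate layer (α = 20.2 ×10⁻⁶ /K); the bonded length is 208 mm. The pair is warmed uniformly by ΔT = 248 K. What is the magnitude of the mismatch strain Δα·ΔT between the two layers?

4.24×10⁻³

Δα = |3.12 − 20.2|×10⁻⁶/K = 17.1×10⁻⁶/K.
Mismatch strain = Δα·ΔT = 17.1×10⁻⁶ × 248.0 = 4.24×10⁻³.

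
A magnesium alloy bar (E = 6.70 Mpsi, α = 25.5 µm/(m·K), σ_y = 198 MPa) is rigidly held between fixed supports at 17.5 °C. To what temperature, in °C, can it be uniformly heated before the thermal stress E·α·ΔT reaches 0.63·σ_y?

E = 6.70 Mpsi = 46.19 GPa.
E·α·ΔT = 124.7 MPa ⇒ ΔT = 124.7 / (46.19×10³ × 25.5×10⁻⁶) = 105.9 K.
T = 17.5 + 105.9 = 123.4 °C.

123 °C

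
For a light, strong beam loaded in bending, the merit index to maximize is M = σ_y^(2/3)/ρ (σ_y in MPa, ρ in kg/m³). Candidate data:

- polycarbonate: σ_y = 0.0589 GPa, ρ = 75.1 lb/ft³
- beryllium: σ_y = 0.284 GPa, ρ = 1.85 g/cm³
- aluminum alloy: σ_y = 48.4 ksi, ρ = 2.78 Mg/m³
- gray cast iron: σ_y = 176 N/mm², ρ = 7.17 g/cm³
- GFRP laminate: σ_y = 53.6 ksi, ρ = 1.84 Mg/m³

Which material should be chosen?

Normalizing units and computing the index:
  polycarbonate: σ_y = 58.90 MPa, ρ = 1203 kg/m³
  beryllium: σ_y = 284.0 MPa, ρ = 1850 kg/m³
  aluminum alloy: σ_y = 333.7 MPa, ρ = 2780 kg/m³
  gray cast iron: σ_y = 176.0 MPa, ρ = 7170 kg/m³
  GFRP laminate: σ_y = 369.6 MPa, ρ = 1840 kg/m³
  GFRP laminate: M = 28.0×10⁻³
  beryllium: M = 23.4×10⁻³
  aluminum alloy: M = 17.3×10⁻³
  polycarbonate: M = 12.6×10⁻³
  gray cast iron: M = 4.38×10⁻³
GFRP laminate ranks first.

GFRP laminate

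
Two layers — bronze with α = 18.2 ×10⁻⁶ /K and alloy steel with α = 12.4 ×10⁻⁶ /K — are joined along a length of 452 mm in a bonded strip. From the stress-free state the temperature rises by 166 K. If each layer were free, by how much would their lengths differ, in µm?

435 µm

Δα = |18.2 − 12.4|×10⁻⁶/K = 5.80×10⁻⁶/K.
ΔL_mismatch = Δα·L·ΔT = 5.80×10⁻⁶ × 452.0 mm × 166.0 K = 435 µm.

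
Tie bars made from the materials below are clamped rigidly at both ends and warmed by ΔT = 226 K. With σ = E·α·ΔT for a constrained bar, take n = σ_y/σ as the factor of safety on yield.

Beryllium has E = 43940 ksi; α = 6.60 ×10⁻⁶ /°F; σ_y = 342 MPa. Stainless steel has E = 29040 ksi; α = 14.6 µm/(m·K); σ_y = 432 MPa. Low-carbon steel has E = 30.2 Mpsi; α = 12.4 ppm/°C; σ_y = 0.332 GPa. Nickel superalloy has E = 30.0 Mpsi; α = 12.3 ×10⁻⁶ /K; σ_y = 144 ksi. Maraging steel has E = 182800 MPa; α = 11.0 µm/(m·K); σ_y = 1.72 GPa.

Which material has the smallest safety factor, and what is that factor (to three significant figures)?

beryllium, n = 0.420

Per material, after unit conversion:
  beryllium: E = 303.0, α = 11.9, σ_y = 342.0 → σ = 813 MPa, n = 0.420
  stainless steel: E = 200.2, α = 14.6, σ_y = 432.0 → σ = 661 MPa, n = 0.654
  low-carbon steel: E = 208.2, α = 12.4, σ_y = 332.0 → σ = 584 MPa, n = 0.569
  nickel superalloy: E = 206.8, α = 12.3, σ_y = 992.8 → σ = 575 MPa, n = 1.73
  maraging steel: E = 182.8, α = 11.0, σ_y = 1720 → σ = 454 MPa, n = 3.78
Beryllium has the lowest safety factor, n = 0.420.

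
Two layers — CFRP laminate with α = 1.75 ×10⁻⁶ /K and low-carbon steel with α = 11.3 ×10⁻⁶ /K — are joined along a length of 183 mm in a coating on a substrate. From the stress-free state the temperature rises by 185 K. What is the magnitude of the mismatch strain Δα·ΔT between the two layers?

1.77×10⁻³

Δα = |1.75 − 11.3|×10⁻⁶/K = 9.55×10⁻⁶/K.
Mismatch strain = Δα·ΔT = 9.55×10⁻⁶ × 185.0 = 1.77×10⁻³.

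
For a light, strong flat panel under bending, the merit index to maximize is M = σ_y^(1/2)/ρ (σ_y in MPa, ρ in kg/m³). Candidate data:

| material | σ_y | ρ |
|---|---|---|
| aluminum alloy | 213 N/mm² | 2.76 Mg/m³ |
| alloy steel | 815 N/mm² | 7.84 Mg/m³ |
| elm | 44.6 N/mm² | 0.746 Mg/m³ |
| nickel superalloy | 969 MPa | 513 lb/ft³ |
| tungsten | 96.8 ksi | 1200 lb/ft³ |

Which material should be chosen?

In SI units:
  aluminum alloy: σ_y = 213.0 MPa, ρ = 2760 kg/m³
  alloy steel: σ_y = 815.0 MPa, ρ = 7840 kg/m³
  elm: σ_y = 44.60 MPa, ρ = 746.0 kg/m³
  nickel superalloy: σ_y = 969.0 MPa, ρ = 8217 kg/m³
  tungsten: σ_y = 667.4 MPa, ρ = 19220 kg/m³
  elm: M = 8.95×10⁻³
  aluminum alloy: M = 5.29×10⁻³
  nickel superalloy: M = 3.79×10⁻³
  alloy steel: M = 3.64×10⁻³
  tungsten: M = 1.34×10⁻³
Elm ranks first.

elm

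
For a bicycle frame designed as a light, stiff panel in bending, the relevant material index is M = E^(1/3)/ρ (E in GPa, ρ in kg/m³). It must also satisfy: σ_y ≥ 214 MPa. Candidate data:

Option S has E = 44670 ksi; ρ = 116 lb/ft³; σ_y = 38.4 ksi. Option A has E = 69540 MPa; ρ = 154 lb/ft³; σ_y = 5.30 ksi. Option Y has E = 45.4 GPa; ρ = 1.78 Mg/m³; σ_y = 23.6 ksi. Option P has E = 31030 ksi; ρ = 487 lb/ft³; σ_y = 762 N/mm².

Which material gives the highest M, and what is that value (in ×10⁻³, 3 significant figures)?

option S, M = 3.63×10⁻³

Screen on constraints: σ_y ≥ 214 MPa. Survivors: option S, option P.
After converting to SI:
  option S: E = 308.0 GPa, ρ = 1858 kg/m³
  option P: E = 213.9 GPa, ρ = 7801 kg/m³
  option S: M = 3.63×10⁻³
  option P: M = 0.767×10⁻³
Option S ranks first.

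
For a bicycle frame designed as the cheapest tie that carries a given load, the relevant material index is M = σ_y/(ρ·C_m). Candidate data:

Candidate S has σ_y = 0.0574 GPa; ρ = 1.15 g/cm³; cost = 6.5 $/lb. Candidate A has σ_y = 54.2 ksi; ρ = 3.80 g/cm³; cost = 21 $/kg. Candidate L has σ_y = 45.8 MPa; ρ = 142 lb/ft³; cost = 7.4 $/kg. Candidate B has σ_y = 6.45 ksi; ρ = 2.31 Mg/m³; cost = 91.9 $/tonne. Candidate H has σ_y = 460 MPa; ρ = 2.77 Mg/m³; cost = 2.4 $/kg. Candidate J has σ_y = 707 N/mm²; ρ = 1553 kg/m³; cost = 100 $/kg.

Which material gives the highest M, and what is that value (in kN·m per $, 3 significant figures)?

candidate B, M = 209 kN·m per $

Putting every candidate on a common basis:
  candidate S: σ_y = 57.40 MPa, ρ = 1150 kg/m³, cost = 14.33 $/kg
  candidate A: σ_y = 373.7 MPa, ρ = 3800 kg/m³, cost = 21.00 $/kg
  candidate L: σ_y = 45.80 MPa, ρ = 2275 kg/m³, cost = 7.400 $/kg
  candidate B: σ_y = 44.47 MPa, ρ = 2310 kg/m³, cost = 0.09190 $/kg
  candidate H: σ_y = 460.0 MPa, ρ = 2770 kg/m³, cost = 2.400 $/kg
  candidate J: σ_y = 707.0 MPa, ρ = 1553 kg/m³, cost = 100.0 $/kg
  candidate B: M = 209 kN·m per $
  candidate H: M = 69.2 kN·m per $
  candidate A: M = 4.68 kN·m per $
  candidate J: M = 4.55 kN·m per $
  candidate S: M = 3.48 kN·m per $
  candidate L: M = 2.72 kN·m per $
Highest index: candidate B.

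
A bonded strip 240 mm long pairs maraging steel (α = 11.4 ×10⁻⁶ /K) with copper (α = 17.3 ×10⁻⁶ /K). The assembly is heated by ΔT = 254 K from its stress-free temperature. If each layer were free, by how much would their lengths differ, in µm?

360 µm

Δα = |11.4 − 17.3|×10⁻⁶/K = 5.90×10⁻⁶/K.
ΔL_mismatch = Δα·L·ΔT = 5.90×10⁻⁶ × 240.0 mm × 254.0 K = 360 µm.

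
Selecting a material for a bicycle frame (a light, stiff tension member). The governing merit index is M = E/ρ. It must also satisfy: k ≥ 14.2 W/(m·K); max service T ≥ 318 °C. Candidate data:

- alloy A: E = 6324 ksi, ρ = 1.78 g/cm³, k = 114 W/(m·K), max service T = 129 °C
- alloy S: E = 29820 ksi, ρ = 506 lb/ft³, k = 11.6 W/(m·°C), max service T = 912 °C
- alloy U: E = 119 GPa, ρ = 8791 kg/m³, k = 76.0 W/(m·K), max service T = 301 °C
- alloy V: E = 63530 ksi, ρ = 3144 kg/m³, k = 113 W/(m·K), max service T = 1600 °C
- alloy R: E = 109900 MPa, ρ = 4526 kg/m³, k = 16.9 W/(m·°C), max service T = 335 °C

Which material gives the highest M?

Screen on constraints: k ≥ 14.2 W/(m·K); max service T ≥ 318 °C. Survivors: alloy V, alloy R.
In SI units:
  alloy V: E = 438.0 GPa, ρ = 3144 kg/m³
  alloy R: E = 109.9 GPa, ρ = 4526 kg/m³
  alloy V: M = 139 MN·m/kg
  alloy R: M = 24.3 MN·m/kg
The maximum is for alloy V.

alloy V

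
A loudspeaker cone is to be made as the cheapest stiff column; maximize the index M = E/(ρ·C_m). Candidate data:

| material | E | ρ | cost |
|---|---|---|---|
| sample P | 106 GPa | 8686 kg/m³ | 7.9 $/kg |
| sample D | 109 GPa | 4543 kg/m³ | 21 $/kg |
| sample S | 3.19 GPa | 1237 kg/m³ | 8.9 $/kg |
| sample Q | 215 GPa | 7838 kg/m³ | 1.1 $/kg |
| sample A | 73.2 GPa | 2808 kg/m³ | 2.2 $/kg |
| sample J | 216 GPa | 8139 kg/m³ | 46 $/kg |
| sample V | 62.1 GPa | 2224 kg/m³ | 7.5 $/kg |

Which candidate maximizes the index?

sample Q

Per-candidate index values:
  sample Q: M = 24.9 MN·m per $
  sample A: M = 11.8 MN·m per $
  sample V: M = 3.72 MN·m per $
  sample P: M = 1.54 MN·m per $
  sample D: M = 1.14 MN·m per $
  sample J: M = 0.577 MN·m per $
  sample S: M = 0.290 MN·m per $
Sample Q ranks first.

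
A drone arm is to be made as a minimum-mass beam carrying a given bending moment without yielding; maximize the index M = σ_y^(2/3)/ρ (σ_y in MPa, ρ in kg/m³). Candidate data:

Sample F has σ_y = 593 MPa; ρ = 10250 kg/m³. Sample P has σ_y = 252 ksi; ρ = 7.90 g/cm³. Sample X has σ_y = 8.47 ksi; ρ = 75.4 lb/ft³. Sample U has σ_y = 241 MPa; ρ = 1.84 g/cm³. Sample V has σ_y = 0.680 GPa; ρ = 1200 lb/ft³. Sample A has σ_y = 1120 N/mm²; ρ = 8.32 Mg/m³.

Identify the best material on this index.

Normalizing units and computing the index:
  sample F: σ_y = 593.0 MPa, ρ = 10250 kg/m³
  sample P: σ_y = 1737 MPa, ρ = 7900 kg/m³
  sample X: σ_y = 58.40 MPa, ρ = 1208 kg/m³
  sample U: σ_y = 241.0 MPa, ρ = 1840 kg/m³
  sample V: σ_y = 680.0 MPa, ρ = 19220 kg/m³
  sample A: σ_y = 1120 MPa, ρ = 8320 kg/m³
  sample U: M = 21.0×10⁻³
  sample P: M = 18.3×10⁻³
  sample A: M = 13.0×10⁻³
  sample X: M = 12.5×10⁻³
  sample F: M = 6.89×10⁻³
  sample V: M = 4.02×10⁻³
Highest index: sample U.

sample U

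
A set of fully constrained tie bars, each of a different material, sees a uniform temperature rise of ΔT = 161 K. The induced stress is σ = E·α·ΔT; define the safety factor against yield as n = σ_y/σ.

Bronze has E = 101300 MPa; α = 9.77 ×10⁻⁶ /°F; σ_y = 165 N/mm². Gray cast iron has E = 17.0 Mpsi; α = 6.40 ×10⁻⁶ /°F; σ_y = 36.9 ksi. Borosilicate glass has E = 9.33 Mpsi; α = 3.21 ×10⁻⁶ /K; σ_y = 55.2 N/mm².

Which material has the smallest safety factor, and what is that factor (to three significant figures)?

bronze, n = 0.575

Per material, after unit conversion:
  bronze: E = 101.3, α = 17.6, σ_y = 165.0 → σ = 287 MPa, n = 0.575
  gray cast iron: E = 117.2, α = 11.5, σ_y = 254.4 → σ = 217 MPa, n = 1.17
  borosilicate glass: E = 64.33, α = 3.21, σ_y = 55.20 → σ = 33.2 MPa, n = 1.66
Smallest n: bronze with n = 0.575.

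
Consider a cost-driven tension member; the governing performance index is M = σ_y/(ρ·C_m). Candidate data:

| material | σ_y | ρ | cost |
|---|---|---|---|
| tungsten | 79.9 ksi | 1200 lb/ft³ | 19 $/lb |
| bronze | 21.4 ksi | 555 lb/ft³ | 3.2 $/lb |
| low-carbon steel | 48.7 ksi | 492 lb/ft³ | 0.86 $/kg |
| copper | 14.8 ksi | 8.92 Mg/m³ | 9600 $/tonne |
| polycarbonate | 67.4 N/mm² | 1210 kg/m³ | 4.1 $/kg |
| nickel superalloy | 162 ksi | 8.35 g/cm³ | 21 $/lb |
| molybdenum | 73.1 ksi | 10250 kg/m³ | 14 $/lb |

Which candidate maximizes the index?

low-carbon steel

Convert each candidate to consistent units, then evaluate M:
  tungsten: σ_y = 550.9 MPa, ρ = 19220 kg/m³, cost = 41.89 $/kg
  bronze: σ_y = 147.5 MPa, ρ = 8890 kg/m³, cost = 7.055 $/kg
  low-carbon steel: σ_y = 335.8 MPa, ρ = 7881 kg/m³, cost = 0.8600 $/kg
  copper: σ_y = 102.0 MPa, ρ = 8920 kg/m³, cost = 9.600 $/kg
  polycarbonate: σ_y = 67.40 MPa, ρ = 1210 kg/m³, cost = 4.100 $/kg
  nickel superalloy: σ_y = 1117 MPa, ρ = 8350 kg/m³, cost = 46.30 $/kg
  molybdenum: σ_y = 504.0 MPa, ρ = 10250 kg/m³, cost = 30.86 $/kg
  low-carbon steel: M = 49.5 kN·m per $
  polycarbonate: M = 13.6 kN·m per $
  nickel superalloy: M = 2.89 kN·m per $
  bronze: M = 2.35 kN·m per $
  molybdenum: M = 1.59 kN·m per $
  copper: M = 1.19 kN·m per $
  tungsten: M = 0.684 kN·m per $
Low-carbon steel has the largest M.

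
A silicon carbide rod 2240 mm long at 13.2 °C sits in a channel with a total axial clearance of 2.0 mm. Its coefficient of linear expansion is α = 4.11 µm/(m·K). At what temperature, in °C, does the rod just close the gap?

α·L₀·ΔT = 2.0 mm ⇒ ΔT = 2.0 / (4.11×10⁻⁶ × 2240.0) = 217.2 K.
T = 13.2 + 217.2 = 230.4 °C.

230 °C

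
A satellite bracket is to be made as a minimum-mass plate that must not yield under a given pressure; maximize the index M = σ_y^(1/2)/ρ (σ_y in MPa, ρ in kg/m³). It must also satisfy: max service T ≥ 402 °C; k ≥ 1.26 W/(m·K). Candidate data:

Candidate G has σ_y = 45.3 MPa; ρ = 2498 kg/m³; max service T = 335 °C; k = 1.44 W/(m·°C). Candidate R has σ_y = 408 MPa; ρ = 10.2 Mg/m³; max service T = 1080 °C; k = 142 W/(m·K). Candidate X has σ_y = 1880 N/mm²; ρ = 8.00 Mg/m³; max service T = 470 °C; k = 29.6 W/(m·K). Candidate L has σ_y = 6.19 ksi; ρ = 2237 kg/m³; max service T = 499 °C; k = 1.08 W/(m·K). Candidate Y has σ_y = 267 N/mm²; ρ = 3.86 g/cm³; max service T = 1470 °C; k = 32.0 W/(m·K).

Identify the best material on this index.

Screen on constraints: max service T ≥ 402 °C; k ≥ 1.26 W/(m·K). Survivors: candidate R, candidate X, candidate Y.
In SI units:
  candidate R: σ_y = 408.0 MPa, ρ = 10200 kg/m³
  candidate X: σ_y = 1880 MPa, ρ = 8000 kg/m³
  candidate Y: σ_y = 267.0 MPa, ρ = 3860 kg/m³
  candidate X: M = 5.42×10⁻³
  candidate Y: M = 4.23×10⁻³
  candidate R: M = 1.98×10⁻³
Candidate X ranks first.

candidate X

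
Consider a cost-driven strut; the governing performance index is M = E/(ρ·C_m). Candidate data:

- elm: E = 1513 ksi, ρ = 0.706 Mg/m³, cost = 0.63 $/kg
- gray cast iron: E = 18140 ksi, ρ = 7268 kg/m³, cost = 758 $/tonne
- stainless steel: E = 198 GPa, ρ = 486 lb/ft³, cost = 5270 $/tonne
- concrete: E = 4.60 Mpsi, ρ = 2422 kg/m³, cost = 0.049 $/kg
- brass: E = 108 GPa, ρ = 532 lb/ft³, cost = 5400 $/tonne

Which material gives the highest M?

After converting to SI:
  elm: E = 10.43 GPa, ρ = 706.0 kg/m³, cost = 0.6300 $/kg
  gray cast iron: E = 125.1 GPa, ρ = 7268 kg/m³, cost = 0.7580 $/kg
  stainless steel: E = 198.0 GPa, ρ = 7785 kg/m³, cost = 5.270 $/kg
  concrete: E = 31.72 GPa, ρ = 2422 kg/m³, cost = 0.04900 $/kg
  brass: E = 108.0 GPa, ρ = 8522 kg/m³, cost = 5.400 $/kg
  concrete: M = 267 MN·m per $
  elm: M = 23.5 MN·m per $
  gray cast iron: M = 22.7 MN·m per $
  stainless steel: M = 4.83 MN·m per $
  brass: M = 2.35 MN·m per $
Concrete ranks first.

concrete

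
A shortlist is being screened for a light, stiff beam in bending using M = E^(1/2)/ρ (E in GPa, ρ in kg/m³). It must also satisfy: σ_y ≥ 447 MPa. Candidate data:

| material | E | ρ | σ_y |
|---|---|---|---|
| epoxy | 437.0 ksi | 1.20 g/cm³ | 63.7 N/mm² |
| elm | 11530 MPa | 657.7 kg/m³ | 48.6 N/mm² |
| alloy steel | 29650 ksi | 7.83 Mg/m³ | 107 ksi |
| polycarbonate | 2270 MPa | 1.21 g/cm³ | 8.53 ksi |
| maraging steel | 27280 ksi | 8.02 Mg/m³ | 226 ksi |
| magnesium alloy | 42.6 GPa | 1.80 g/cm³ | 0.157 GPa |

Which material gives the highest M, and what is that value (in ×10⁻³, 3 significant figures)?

Screen on constraints: σ_y ≥ 447 MPa. Survivors: alloy steel, maraging steel.
In SI units:
  alloy steel: E = 204.4 GPa, ρ = 7830 kg/m³
  maraging steel: E = 188.1 GPa, ρ = 8020 kg/m³
  alloy steel: M = 1.83×10⁻³
  maraging steel: M = 1.71×10⁻³
Alloy steel has the largest M.

alloy steel, M = 1.83×10⁻³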